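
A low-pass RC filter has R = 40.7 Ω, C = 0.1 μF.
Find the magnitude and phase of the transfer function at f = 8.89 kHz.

Step 1 — Angular frequency: ω = 2π·8890 = 5.586e+04 rad/s.
Step 2 — Transfer function: H(jω) = 1/(1 + jωRC).
Step 3 — Denominator: 1 + jωRC = 1 + j·5.586e+04·40.7·1e-07 = 1 + j0.2273.
Step 4 — H = 0.9509 - j0.2162.
Step 5 — Magnitude: |H| = 0.9751 (-0.2 dB); phase: φ = -12.8°.

|H| = 0.9751 (-0.2 dB), φ = -12.8°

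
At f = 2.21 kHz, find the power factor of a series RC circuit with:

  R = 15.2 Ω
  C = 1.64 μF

Step 1 — Angular frequency: ω = 2π·f = 2π·2210 = 1.389e+04 rad/s.
Step 2 — Component impedances:
  R: Z = R = 15.2 Ω
  C: Z = 1/(jωC) = -j/(ω·C) = 0 - j43.91 Ω
Step 3 — Series combination: Z_total = R + C = 15.2 - j43.91 Ω = 46.47∠-70.9° Ω.
Step 4 — Power factor: PF = cos(φ) = Re(Z)/|Z| = 15.2/46.47 = 0.3271.
Step 5 — Type: Im(Z) = -43.91 ⇒ leading (phase φ = -70.9°).

PF = 0.3271 (leading, φ = -70.9°)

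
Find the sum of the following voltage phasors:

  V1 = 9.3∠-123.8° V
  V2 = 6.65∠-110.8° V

Step 1 — Convert each phasor to rectangular form:
  V1 = 9.3·(cos(-123.8°) + j·sin(-123.8°)) = -5.174 - j7.728 V
  V2 = 6.65·(cos(-110.8°) + j·sin(-110.8°)) = -2.361 - j6.217 V
Step 2 — Sum components: V_total = -7.535 - j13.94 V.
Step 3 — Convert to polar: |V_total| = 15.85 V, ∠V_total = -118.4°.

V_total = 15.85∠-118.4° V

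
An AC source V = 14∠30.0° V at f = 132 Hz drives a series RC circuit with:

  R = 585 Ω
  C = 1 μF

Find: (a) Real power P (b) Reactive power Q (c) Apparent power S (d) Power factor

Step 1 — Angular frequency: ω = 2π·f = 2π·132 = 829.4 rad/s.
Step 2 — Component impedances:
  R: Z = R = 585 Ω
  C: Z = 1/(jωC) = -j/(ω·C) = 0 - j1206 Ω
Step 3 — Series combination: Z_total = R + C = 585 - j1206 Ω = 1340∠-64.1° Ω.
Step 4 — Source phasor: V = 14∠30.0° V = 12.12 + j7 V.
Step 5 — Current: I = V / Z = -0.0007502 + j0.01042 A = 0.01045∠94.1° A.
Step 6 — Complex power: S = V·I* = 0.06384 - j0.1316 VA.
Step 7 — Real power: P = Re(S) = 0.06384 W.
Step 8 — Reactive power: Q = Im(S) = -0.1316 VAR.
Step 9 — Apparent power: |S| = 0.1463 VA.
Step 10 — Power factor: PF = P/|S| = 0.4365 (leading).

(a) P = 0.06384 W  (b) Q = -0.1316 VAR  (c) S = 0.1463 VA  (d) PF = 0.4365 (leading)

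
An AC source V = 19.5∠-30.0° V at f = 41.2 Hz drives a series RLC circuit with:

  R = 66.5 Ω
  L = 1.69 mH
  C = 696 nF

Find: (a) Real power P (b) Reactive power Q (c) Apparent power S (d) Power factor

Step 1 — Angular frequency: ω = 2π·f = 2π·41.2 = 258.9 rad/s.
Step 2 — Component impedances:
  R: Z = R = 66.5 Ω
  L: Z = jωL = j·258.9·0.00169 = 0 + j0.4375 Ω
  C: Z = 1/(jωC) = -j/(ω·C) = 0 - j5550 Ω
Step 3 — Series combination: Z_total = R + L + C = 66.5 - j5550 Ω = 5550∠-89.3° Ω.
Step 4 — Source phasor: V = 19.5∠-30.0° V = 16.89 - j9.75 V.
Step 5 — Current: I = V / Z = 0.001793 + j0.003021 A = 0.003513∠59.3° A.
Step 6 — Complex power: S = V·I* = 0.0008209 - j0.06851 VA.
Step 7 — Real power: P = Re(S) = 0.0008209 W.
Step 8 — Reactive power: Q = Im(S) = -0.06851 VAR.
Step 9 — Apparent power: |S| = 0.06851 VA.
Step 10 — Power factor: PF = P/|S| = 0.01198 (leading).

(a) P = 0.0008209 W  (b) Q = -0.06851 VAR  (c) S = 0.06851 VA  (d) PF = 0.01198 (leading)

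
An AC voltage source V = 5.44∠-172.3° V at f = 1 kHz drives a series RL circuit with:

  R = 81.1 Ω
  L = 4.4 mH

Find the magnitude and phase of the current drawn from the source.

Step 1 — Angular frequency: ω = 2π·f = 2π·1000 = 6283 rad/s.
Step 2 — Component impedances:
  R: Z = R = 81.1 Ω
  L: Z = jωL = j·6283·0.0044 = 0 + j27.65 Ω
Step 3 — Series combination: Z_total = R + L = 81.1 + j27.65 Ω = 85.68∠18.8° Ω.
Step 4 — Source phasor: V = 5.44∠-172.3° V = -5.391 - j0.7289 V.
Step 5 — Ohm's law: I = V / Z_total = (-5.391 - j0.7289) / (81.1 + j27.65) = -0.0623 + j0.01225 A.
Step 6 — Convert to polar: |I| = 0.06349 A, ∠I = 168.9°.

I = 0.06349∠168.9° A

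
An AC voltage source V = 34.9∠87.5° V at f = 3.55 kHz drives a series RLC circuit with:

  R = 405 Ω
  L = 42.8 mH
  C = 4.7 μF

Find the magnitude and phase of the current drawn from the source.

Step 1 — Angular frequency: ω = 2π·f = 2π·3550 = 2.231e+04 rad/s.
Step 2 — Component impedances:
  R: Z = R = 405 Ω
  L: Z = jωL = j·2.231e+04·0.0428 = 0 + j954.7 Ω
  C: Z = 1/(jωC) = -j/(ω·C) = 0 - j9.539 Ω
Step 3 — Series combination: Z_total = R + L + C = 405 + j945.1 Ω = 1028∠66.8° Ω.
Step 4 — Source phasor: V = 34.9∠87.5° V = 1.522 + j34.87 V.
Step 5 — Ohm's law: I = V / Z_total = (1.522 + j34.87) / (405 + j945.1) = 0.03175 + j0.012 A.
Step 6 — Convert to polar: |I| = 0.03394 A, ∠I = 20.7°.

I = 0.03394∠20.7° A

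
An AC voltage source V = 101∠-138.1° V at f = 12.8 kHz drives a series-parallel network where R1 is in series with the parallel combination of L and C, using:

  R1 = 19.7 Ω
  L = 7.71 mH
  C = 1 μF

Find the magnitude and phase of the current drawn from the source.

Step 1 — Angular frequency: ω = 2π·f = 2π·1.28e+04 = 8.042e+04 rad/s.
Step 2 — Component impedances:
  R1: Z = R = 19.7 Ω
  L: Z = jωL = j·8.042e+04·0.00771 = 0 + j620.1 Ω
  C: Z = 1/(jωC) = -j/(ω·C) = 0 - j12.43 Ω
Step 3 — Parallel branch: L || C = 1/(1/L + 1/C) = 0 - j12.69 Ω.
Step 4 — Series with R1: Z_total = R1 + (L || C) = 19.7 - j12.69 Ω = 23.43∠-32.8° Ω.
Step 5 — Source phasor: V = 101∠-138.1° V = -75.18 - j67.45 V.
Step 6 — Ohm's law: I = V / Z_total = (-75.18 - j67.45) / (19.7 - j12.69) = -1.138 - j4.157 A.
Step 7 — Convert to polar: |I| = 4.31 A, ∠I = -105.3°.

I = 4.31∠-105.3° A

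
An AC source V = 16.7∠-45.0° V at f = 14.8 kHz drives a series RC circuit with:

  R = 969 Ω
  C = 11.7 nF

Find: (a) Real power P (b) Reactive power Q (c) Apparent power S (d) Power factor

Step 1 — Angular frequency: ω = 2π·f = 2π·1.48e+04 = 9.299e+04 rad/s.
Step 2 — Component impedances:
  R: Z = R = 969 Ω
  C: Z = 1/(jωC) = -j/(ω·C) = 0 - j919.1 Ω
Step 3 — Series combination: Z_total = R + C = 969 - j919.1 Ω = 1336∠-43.5° Ω.
Step 4 — Source phasor: V = 16.7∠-45.0° V = 11.81 - j11.81 V.
Step 5 — Current: I = V / Z = 0.0125 - j0.0003302 A = 0.0125∠-1.5° A.
Step 6 — Complex power: S = V·I* = 0.1515 - j0.1437 VA.
Step 7 — Real power: P = Re(S) = 0.1515 W.
Step 8 — Reactive power: Q = Im(S) = -0.1437 VAR.
Step 9 — Apparent power: |S| = 0.2088 VA.
Step 10 — Power factor: PF = P/|S| = 0.7255 (leading).

(a) P = 0.1515 W  (b) Q = -0.1437 VAR  (c) S = 0.2088 VA  (d) PF = 0.7255 (leading)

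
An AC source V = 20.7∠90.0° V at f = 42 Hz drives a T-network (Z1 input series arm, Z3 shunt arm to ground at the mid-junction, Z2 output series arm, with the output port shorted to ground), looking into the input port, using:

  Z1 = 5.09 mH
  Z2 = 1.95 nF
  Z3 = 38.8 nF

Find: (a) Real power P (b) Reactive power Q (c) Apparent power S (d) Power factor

Step 1 — Angular frequency: ω = 2π·f = 2π·42 = 263.9 rad/s.
Step 2 — Component impedances:
  Z1: Z = jωL = j·263.9·0.00509 = 0 + j1.343 Ω
  Z2: Z = 1/(jωC) = -j/(ω·C) = 0 - j1.943e+06 Ω
  Z3: Z = 1/(jωC) = -j/(ω·C) = 0 - j9.767e+04 Ω
Step 3 — With the output port shorted to ground, the output series arm Z2 runs from the junction to ground; the shunt arm Z3 also runs from the junction to ground. They appear in parallel: Z3 || Z2 = 0 - j9.299e+04 Ω.
Step 4 — Series with input arm Z1: Z_in = Z1 + (Z3 || Z2) = 0 - j9.299e+04 Ω = 9.299e+04∠-90.0° Ω.
Step 5 — Source phasor: V = 20.7∠90.0° V = 0 + j20.7 V.
Step 6 — Current: I = V / Z = -0.0002226 A = 0.0002226∠180.0° A.
Step 7 — Complex power: S = V·I* = 0 - j0.004608 VA.
Step 8 — Real power: P = Re(S) = 0 W.
Step 9 — Reactive power: Q = Im(S) = -0.004608 VAR.
Step 10 — Apparent power: |S| = 0.004608 VA.
Step 11 — Power factor: PF = P/|S| = 0 (leading).

(a) P = 0 W  (b) Q = -0.004608 VAR  (c) S = 0.004608 VA  (d) PF = 0 (leading)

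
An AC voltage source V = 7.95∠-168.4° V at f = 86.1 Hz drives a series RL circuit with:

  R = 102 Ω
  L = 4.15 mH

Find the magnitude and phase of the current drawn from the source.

Step 1 — Angular frequency: ω = 2π·f = 2π·86.1 = 541 rad/s.
Step 2 — Component impedances:
  R: Z = R = 102 Ω
  L: Z = jωL = j·541·0.00415 = 0 + j2.245 Ω
Step 3 — Series combination: Z_total = R + L = 102 + j2.245 Ω = 102∠1.3° Ω.
Step 4 — Source phasor: V = 7.95∠-168.4° V = -7.788 - j1.599 V.
Step 5 — Ohm's law: I = V / Z_total = (-7.788 - j1.599) / (102 + j2.245) = -0.07666 - j0.01398 A.
Step 6 — Convert to polar: |I| = 0.07792 A, ∠I = -169.7°.

I = 0.07792∠-169.7° A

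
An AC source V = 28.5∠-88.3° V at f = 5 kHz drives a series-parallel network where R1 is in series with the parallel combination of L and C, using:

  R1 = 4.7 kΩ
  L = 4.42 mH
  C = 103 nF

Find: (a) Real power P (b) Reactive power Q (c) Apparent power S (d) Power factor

Step 1 — Angular frequency: ω = 2π·f = 2π·5000 = 3.142e+04 rad/s.
Step 2 — Component impedances:
  R1: Z = R = 4700 Ω
  L: Z = jωL = j·3.142e+04·0.00442 = 0 + j138.9 Ω
  C: Z = 1/(jωC) = -j/(ω·C) = 0 - j309 Ω
Step 3 — Parallel branch: L || C = 1/(1/L + 1/C) = 0 + j252.2 Ω.
Step 4 — Series with R1: Z_total = R1 + (L || C) = 4700 + j252.2 Ω = 4707∠3.1° Ω.
Step 5 — Source phasor: V = 28.5∠-88.3° V = 0.8455 - j28.49 V.
Step 6 — Current: I = V / Z = -0.0001449 - j0.006053 A = 0.006055∠-91.4° A.
Step 7 — Complex power: S = V·I* = 0.1723 + j0.009245 VA.
Step 8 — Real power: P = Re(S) = 0.1723 W.
Step 9 — Reactive power: Q = Im(S) = 0.009245 VAR.
Step 10 — Apparent power: |S| = 0.1726 VA.
Step 11 — Power factor: PF = P/|S| = 0.9986 (lagging).

(a) P = 0.1723 W  (b) Q = 0.009245 VAR  (c) S = 0.1726 VA  (d) PF = 0.9986 (lagging)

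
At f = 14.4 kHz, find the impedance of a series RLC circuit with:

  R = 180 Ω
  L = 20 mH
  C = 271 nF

Step 1 — Angular frequency: ω = 2π·f = 2π·1.44e+04 = 9.048e+04 rad/s.
Step 2 — Component impedances:
  R: Z = R = 180 Ω
  L: Z = jωL = j·9.048e+04·0.02 = 0 + j1810 Ω
  C: Z = 1/(jωC) = -j/(ω·C) = 0 - j40.78 Ω
Step 3 — Series combination: Z_total = R + L + C = 180 + j1769 Ω = 1778∠84.2° Ω.

Z = 180 + j1769 Ω = 1778∠84.2° Ω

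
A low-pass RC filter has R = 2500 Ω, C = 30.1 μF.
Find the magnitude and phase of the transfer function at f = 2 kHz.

Step 1 — Angular frequency: ω = 2π·2000 = 1.257e+04 rad/s.
Step 2 — Transfer function: H(jω) = 1/(1 + jωRC).
Step 3 — Denominator: 1 + jωRC = 1 + j·1.257e+04·2500·3.01e-05 = 1 + j945.6.
Step 4 — H = 1.118e-06 - j0.001058.
Step 5 — Magnitude: |H| = 0.001058 (-59.5 dB); phase: φ = -89.9°.

|H| = 0.001058 (-59.5 dB), φ = -89.9°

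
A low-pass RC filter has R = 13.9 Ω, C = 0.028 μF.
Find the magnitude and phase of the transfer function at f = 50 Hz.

Step 1 — Angular frequency: ω = 2π·50 = 314.2 rad/s.
Step 2 — Transfer function: H(jω) = 1/(1 + jωRC).
Step 3 — Denominator: 1 + jωRC = 1 + j·314.2·13.9·2.8e-08 = 1 + j0.0001223.
Step 4 — H = 1 - j0.0001223.
Step 5 — Magnitude: |H| = 1 (-0.0 dB); phase: φ = -0.0°.

|H| = 1 (-0.0 dB), φ = -0.0°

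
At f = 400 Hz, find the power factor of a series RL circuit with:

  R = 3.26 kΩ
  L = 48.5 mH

Step 1 — Angular frequency: ω = 2π·f = 2π·400 = 2513 rad/s.
Step 2 — Component impedances:
  R: Z = R = 3260 Ω
  L: Z = jωL = j·2513·0.0485 = 0 + j121.9 Ω
Step 3 — Series combination: Z_total = R + L = 3260 + j121.9 Ω = 3262∠2.1° Ω.
Step 4 — Power factor: PF = cos(φ) = Re(Z)/|Z| = 3260/3262.3 = 0.9993.
Step 5 — Type: Im(Z) = 121.9 ⇒ lagging (phase φ = 2.1°).

PF = 0.9993 (lagging, φ = 2.1°)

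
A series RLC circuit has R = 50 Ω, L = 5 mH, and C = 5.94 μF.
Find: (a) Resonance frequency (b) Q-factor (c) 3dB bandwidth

Step 1 — Resonance: ω₀ = 1/√(LC) = 1/√(0.005·5.94e-06) = 5803 rad/s.
Step 2 — f₀ = ω₀/(2π) = 923.5 Hz.
Step 3 — Series Q: Q = ω₀L/R = 5803·0.005/50 = 0.5803.
Step 4 — Bandwidth: Δω = ω₀/Q = 1e+04 rad/s; BW = Δω/(2π) = 1592 Hz.

(a) f₀ = 923.5 Hz  (b) Q = 0.5803  (c) BW = 1592 Hz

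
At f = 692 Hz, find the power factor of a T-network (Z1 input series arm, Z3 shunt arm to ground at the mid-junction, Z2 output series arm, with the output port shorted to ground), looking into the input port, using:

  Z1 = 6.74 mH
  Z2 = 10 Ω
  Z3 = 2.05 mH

Step 1 — Angular frequency: ω = 2π·f = 2π·692 = 4348 rad/s.
Step 2 — Component impedances:
  Z1: Z = jωL = j·4348·0.00674 = 0 + j29.31 Ω
  Z2: Z = R = 10 Ω
  Z3: Z = jωL = j·4348·0.00205 = 0 + j8.913 Ω
Step 3 — With the output port shorted to ground, the output series arm Z2 runs from the junction to ground; the shunt arm Z3 also runs from the junction to ground. They appear in parallel: Z3 || Z2 = 4.427 + j4.967 Ω.
Step 4 — Series with input arm Z1: Z_in = Z1 + (Z3 || Z2) = 4.427 + j34.27 Ω = 34.56∠82.6° Ω.
Step 5 — Power factor: PF = cos(φ) = Re(Z)/|Z| = 4.427/34.56 = 0.1281.
Step 6 — Type: Im(Z) = 34.27 ⇒ lagging (phase φ = 82.6°).

PF = 0.1281 (lagging, φ = 82.6°)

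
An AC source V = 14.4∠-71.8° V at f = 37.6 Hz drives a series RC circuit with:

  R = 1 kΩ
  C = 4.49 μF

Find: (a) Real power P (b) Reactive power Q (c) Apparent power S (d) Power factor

Step 1 — Angular frequency: ω = 2π·f = 2π·37.6 = 236.2 rad/s.
Step 2 — Component impedances:
  R: Z = R = 1000 Ω
  C: Z = 1/(jωC) = -j/(ω·C) = 0 - j942.7 Ω
Step 3 — Series combination: Z_total = R + C = 1000 - j942.7 Ω = 1374∠-43.3° Ω.
Step 4 — Source phasor: V = 14.4∠-71.8° V = 4.498 - j13.68 V.
Step 5 — Current: I = V / Z = 0.009209 - j0.004998 A = 0.01048∠-28.5° A.
Step 6 — Complex power: S = V·I* = 0.1098 - j0.1035 VA.
Step 7 — Real power: P = Re(S) = 0.1098 W.
Step 8 — Reactive power: Q = Im(S) = -0.1035 VAR.
Step 9 — Apparent power: |S| = 0.1509 VA.
Step 10 — Power factor: PF = P/|S| = 0.7276 (leading).

(a) P = 0.1098 W  (b) Q = -0.1035 VAR  (c) S = 0.1509 VA  (d) PF = 0.7276 (leading)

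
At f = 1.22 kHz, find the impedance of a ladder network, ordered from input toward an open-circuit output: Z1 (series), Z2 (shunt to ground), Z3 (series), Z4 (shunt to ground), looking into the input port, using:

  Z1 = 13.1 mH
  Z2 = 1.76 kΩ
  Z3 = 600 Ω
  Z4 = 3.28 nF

Step 1 — Angular frequency: ω = 2π·f = 2π·1220 = 7665 rad/s.
Step 2 — Component impedances:
  Z1: Z = jωL = j·7665·0.0131 = 0 + j100.4 Ω
  Z2: Z = R = 1760 Ω
  Z3: Z = R = 600 Ω
  Z4: Z = 1/(jωC) = -j/(ω·C) = 0 - j3.977e+04 Ω
Step 3 — Ladder network (open output): work backward from the far end, alternating series and parallel combinations. Z_in = 1755 + j22.81 Ω = 1756∠0.7° Ω.

Z = 1755 + j22.81 Ω = 1756∠0.7° Ω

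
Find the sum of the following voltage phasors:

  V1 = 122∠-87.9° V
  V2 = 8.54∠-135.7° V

Step 1 — Convert each phasor to rectangular form:
  V1 = 122·(cos(-87.9°) + j·sin(-87.9°)) = 4.471 - j121.9 V
  V2 = 8.54·(cos(-135.7°) + j·sin(-135.7°)) = -6.112 - j5.964 V
Step 2 — Sum components: V_total = -1.641 - j127.9 V.
Step 3 — Convert to polar: |V_total| = 127.9 V, ∠V_total = -90.7°.

V_total = 127.9∠-90.7° V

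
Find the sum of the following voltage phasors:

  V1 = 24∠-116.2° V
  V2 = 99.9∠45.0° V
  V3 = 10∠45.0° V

Step 1 — Convert each phasor to rectangular form:
  V1 = 24·(cos(-116.2°) + j·sin(-116.2°)) = -10.6 - j21.53 V
  V2 = 99.9·(cos(45.0°) + j·sin(45.0°)) = 70.64 + j70.64 V
  V3 = 10·(cos(45.0°) + j·sin(45.0°)) = 7.071 + j7.071 V
Step 2 — Sum components: V_total = 67.11 + j56.18 V.
Step 3 — Convert to polar: |V_total| = 87.52 V, ∠V_total = 39.9°.

V_total = 87.52∠39.9° V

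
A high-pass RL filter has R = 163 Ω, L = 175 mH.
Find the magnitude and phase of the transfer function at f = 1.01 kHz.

Step 1 — Angular frequency: ω = 2π·1010 = 6346 rad/s.
Step 2 — Transfer function: H(jω) = jωL/(R + jωL).
Step 3 — Numerator jωL = j·1111; denominator R + jωL = 163 + j1111.
Step 4 — H = 0.9789 + j0.1437.
Step 5 — Magnitude: |H| = 0.9894 (-0.1 dB); phase: φ = 8.3°.

|H| = 0.9894 (-0.1 dB), φ = 8.3°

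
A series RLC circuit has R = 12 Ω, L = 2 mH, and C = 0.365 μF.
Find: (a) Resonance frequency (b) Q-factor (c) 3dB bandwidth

Step 1 — Resonance condition Im(Z)=0 gives ω₀ = 1/√(LC).
Step 2 — ω₀ = 1/√(0.002·3.65e-07) = 3.701e+04 rad/s.
Step 3 — f₀ = ω₀/(2π) = 5891 Hz.
Step 4 — Series Q: Q = ω₀L/R = 3.701e+04·0.002/12 = 6.169.
Step 5 — 3dB bandwidth: Δω = ω₀/Q = 6000 rad/s; BW = Δω/(2π) = 954.9 Hz.

(a) f₀ = 5891 Hz  (b) Q = 6.169  (c) BW = 954.9 Hz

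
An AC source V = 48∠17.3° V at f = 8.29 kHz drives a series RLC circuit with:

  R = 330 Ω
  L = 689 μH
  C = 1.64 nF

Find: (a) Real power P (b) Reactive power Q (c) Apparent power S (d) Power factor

Step 1 — Angular frequency: ω = 2π·f = 2π·8290 = 5.209e+04 rad/s.
Step 2 — Component impedances:
  R: Z = R = 330 Ω
  L: Z = jωL = j·5.209e+04·0.000689 = 0 + j35.89 Ω
  C: Z = 1/(jωC) = -j/(ω·C) = 0 - j1.171e+04 Ω
Step 3 — Series combination: Z_total = R + L + C = 330 - j1.167e+04 Ω = 1.168e+04∠-88.4° Ω.
Step 4 — Source phasor: V = 48∠17.3° V = 45.83 + j14.27 V.
Step 5 — Current: I = V / Z = -0.001111 + j0.003958 A = 0.004111∠105.7° A.
Step 6 — Complex power: S = V·I* = 0.005578 - j0.1973 VA.
Step 7 — Real power: P = Re(S) = 0.005578 W.
Step 8 — Reactive power: Q = Im(S) = -0.1973 VAR.
Step 9 — Apparent power: |S| = 0.1973 VA.
Step 10 — Power factor: PF = P/|S| = 0.02827 (leading).

(a) P = 0.005578 W  (b) Q = -0.1973 VAR  (c) S = 0.1973 VA  (d) PF = 0.02827 (leading)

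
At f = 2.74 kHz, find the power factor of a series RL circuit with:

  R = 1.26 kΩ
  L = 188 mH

Step 1 — Angular frequency: ω = 2π·f = 2π·2740 = 1.722e+04 rad/s.
Step 2 — Component impedances:
  R: Z = R = 1260 Ω
  L: Z = jωL = j·1.722e+04·0.188 = 0 + j3237 Ω
Step 3 — Series combination: Z_total = R + L = 1260 + j3237 Ω = 3473∠68.7° Ω.
Step 4 — Power factor: PF = cos(φ) = Re(Z)/|Z| = 1260/3473 = 0.3628.
Step 5 — Type: Im(Z) = 3237 ⇒ lagging (phase φ = 68.7°).

PF = 0.3628 (lagging, φ = 68.7°)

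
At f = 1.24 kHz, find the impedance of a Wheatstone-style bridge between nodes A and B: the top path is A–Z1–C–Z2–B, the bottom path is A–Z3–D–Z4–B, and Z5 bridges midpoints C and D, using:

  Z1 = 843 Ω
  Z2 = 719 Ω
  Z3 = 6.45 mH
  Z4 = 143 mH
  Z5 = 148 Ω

Step 1 — Angular frequency: ω = 2π·f = 2π·1240 = 7791 rad/s.
Step 2 — Component impedances:
  Z1: Z = R = 843 Ω
  Z2: Z = R = 719 Ω
  Z3: Z = jωL = j·7791·0.00645 = 0 + j50.25 Ω
  Z4: Z = jωL = j·7791·0.143 = 0 + j1114 Ω
  Z5: Z = R = 148 Ω
Step 3 — Bridge requires nodal analysis (the Z5 bridge couples midpoints C and D, so the two paths cannot be reduced to a simple series/parallel combination). Setting node B to ground and injecting 1 A at node A, the 3-node admittance system at A, C, D solves to V_A = Z_AB = 545 + j447.2 Ω = 705∠39.4° Ω.

Z = 545 + j447.2 Ω = 705∠39.4° Ω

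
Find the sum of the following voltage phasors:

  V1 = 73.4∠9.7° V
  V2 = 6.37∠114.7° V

Step 1 — Convert each phasor to rectangular form:
  V1 = 73.4·(cos(9.7°) + j·sin(9.7°)) = 72.35 + j12.37 V
  V2 = 6.37·(cos(114.7°) + j·sin(114.7°)) = -2.662 + j5.787 V
Step 2 — Sum components: V_total = 69.69 + j18.15 V.
Step 3 — Convert to polar: |V_total| = 72.01 V, ∠V_total = 14.6°.

V_total = 72.01∠14.6° V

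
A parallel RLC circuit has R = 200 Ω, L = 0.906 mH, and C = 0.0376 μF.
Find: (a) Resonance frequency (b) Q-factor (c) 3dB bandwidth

Step 1 — Resonance: ω₀ = 1/√(LC) = 1/√(0.000906·3.76e-08) = 1.713e+05 rad/s.
Step 2 — f₀ = ω₀/(2π) = 2.727e+04 Hz.
Step 3 — Parallel Q: Q = R/(ω₀L) = 200/(1.713e+05·0.000906) = 1.288.
Step 4 — Bandwidth: Δω = ω₀/Q = 1.33e+05 rad/s; BW = Δω/(2π) = 2.116e+04 Hz.

(a) f₀ = 2.727e+04 Hz  (b) Q = 1.288  (c) BW = 2.116e+04 Hz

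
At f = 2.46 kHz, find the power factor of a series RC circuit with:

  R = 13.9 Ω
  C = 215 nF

Step 1 — Angular frequency: ω = 2π·f = 2π·2460 = 1.546e+04 rad/s.
Step 2 — Component impedances:
  R: Z = R = 13.9 Ω
  C: Z = 1/(jωC) = -j/(ω·C) = 0 - j300.9 Ω
Step 3 — Series combination: Z_total = R + C = 13.9 - j300.9 Ω = 301.2∠-87.4° Ω.
Step 4 — Power factor: PF = cos(φ) = Re(Z)/|Z| = 13.9/301.24 = 0.04614.
Step 5 — Type: Im(Z) = -300.9 ⇒ leading (phase φ = -87.4°).

PF = 0.04614 (leading, φ = -87.4°)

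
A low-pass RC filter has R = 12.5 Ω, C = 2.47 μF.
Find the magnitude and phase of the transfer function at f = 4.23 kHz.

Step 1 — Angular frequency: ω = 2π·4230 = 2.658e+04 rad/s.
Step 2 — Transfer function: H(jω) = 1/(1 + jωRC).
Step 3 — Denominator: 1 + jωRC = 1 + j·2.658e+04·12.5·2.47e-06 = 1 + j0.8206.
Step 4 — H = 0.5976 - j0.4904.
Step 5 — Magnitude: |H| = 0.773 (-2.2 dB); phase: φ = -39.4°.

|H| = 0.773 (-2.2 dB), φ = -39.4°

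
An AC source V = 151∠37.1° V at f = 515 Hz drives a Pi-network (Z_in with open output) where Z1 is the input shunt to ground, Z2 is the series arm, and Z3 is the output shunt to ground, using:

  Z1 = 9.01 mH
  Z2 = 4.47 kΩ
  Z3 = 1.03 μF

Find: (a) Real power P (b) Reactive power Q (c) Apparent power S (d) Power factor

Step 1 — Angular frequency: ω = 2π·f = 2π·515 = 3236 rad/s.
Step 2 — Component impedances:
  Z1: Z = jωL = j·3236·0.00901 = 0 + j29.15 Ω
  Z2: Z = R = 4470 Ω
  Z3: Z = 1/(jωC) = -j/(ω·C) = 0 - j300 Ω
Step 3 — With open output, the series arm Z2 and the output shunt Z3 appear in series to ground: Z2 + Z3 = 4470 - j300 Ω.
Step 4 — Parallel with input shunt Z1: Z_in = Z1 || (Z2 + Z3) = 0.1895 + j29.17 Ω = 29.17∠89.6° Ω.
Step 5 — Source phasor: V = 151∠37.1° V = 120.4 + j91.08 V.
Step 6 — Current: I = V / Z = 3.15 - j4.109 A = 5.177∠-52.5° A.
Step 7 — Complex power: S = V·I* = 5.078 + j781.7 VA.
Step 8 — Real power: P = Re(S) = 5.078 W.
Step 9 — Reactive power: Q = Im(S) = 781.7 VAR.
Step 10 — Apparent power: |S| = 781.7 VA.
Step 11 — Power factor: PF = P/|S| = 0.006496 (lagging).

(a) P = 5.078 W  (b) Q = 781.7 VAR  (c) S = 781.7 VA  (d) PF = 0.006496 (lagging)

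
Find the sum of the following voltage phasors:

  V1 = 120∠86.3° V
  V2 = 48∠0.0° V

Step 1 — Convert each phasor to rectangular form:
  V1 = 120·(cos(86.3°) + j·sin(86.3°)) = 7.744 + j119.7 V
  V2 = 48·(cos(0.0°) + j·sin(0.0°)) = 48 V
Step 2 — Sum components: V_total = 55.74 + j119.7 V.
Step 3 — Convert to polar: |V_total| = 132.1 V, ∠V_total = 65.0°.

V_total = 132.1∠65.0° V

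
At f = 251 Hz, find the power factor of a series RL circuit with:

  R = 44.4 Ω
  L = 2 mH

Step 1 — Angular frequency: ω = 2π·f = 2π·251 = 1577 rad/s.
Step 2 — Component impedances:
  R: Z = R = 44.4 Ω
  L: Z = jωL = j·1577·0.002 = 0 + j3.154 Ω
Step 3 — Series combination: Z_total = R + L = 44.4 + j3.154 Ω = 44.51∠4.1° Ω.
Step 4 — Power factor: PF = cos(φ) = Re(Z)/|Z| = 44.4/44.51 = 0.9975.
Step 5 — Type: Im(Z) = 3.154 ⇒ lagging (phase φ = 4.1°).

PF = 0.9975 (lagging, φ = 4.1°)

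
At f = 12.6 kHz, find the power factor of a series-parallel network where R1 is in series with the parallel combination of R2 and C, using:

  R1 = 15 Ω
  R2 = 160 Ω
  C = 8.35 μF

Step 1 — Angular frequency: ω = 2π·f = 2π·1.26e+04 = 7.917e+04 rad/s.
Step 2 — Component impedances:
  R1: Z = R = 15 Ω
  R2: Z = R = 160 Ω
  C: Z = 1/(jωC) = -j/(ω·C) = 0 - j1.513 Ω
Step 3 — Parallel branch: R2 || C = 1/(1/R2 + 1/C) = 0.0143 - j1.513 Ω.
Step 4 — Series with R1: Z_total = R1 + (R2 || C) = 15.01 - j1.513 Ω = 15.09∠-5.8° Ω.
Step 5 — Power factor: PF = cos(φ) = Re(Z)/|Z| = 15.014/15.09 = 0.995.
Step 6 — Type: Im(Z) = -1.513 ⇒ leading (phase φ = -5.8°).

PF = 0.995 (leading, φ = -5.8°)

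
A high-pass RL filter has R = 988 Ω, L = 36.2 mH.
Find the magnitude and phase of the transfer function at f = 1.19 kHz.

Step 1 — Angular frequency: ω = 2π·1190 = 7477 rad/s.
Step 2 — Transfer function: H(jω) = jωL/(R + jωL).
Step 3 — Numerator jωL = j·270.7; denominator R + jωL = 988 + j270.7.
Step 4 — H = 0.06981 + j0.2548.
Step 5 — Magnitude: |H| = 0.2642 (-11.6 dB); phase: φ = 74.7°.

|H| = 0.2642 (-11.6 dB), φ = 74.7°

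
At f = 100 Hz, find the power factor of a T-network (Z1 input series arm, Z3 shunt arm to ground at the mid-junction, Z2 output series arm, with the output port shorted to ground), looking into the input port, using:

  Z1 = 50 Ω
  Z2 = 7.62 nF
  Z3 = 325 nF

Step 1 — Angular frequency: ω = 2π·f = 2π·100 = 628.3 rad/s.
Step 2 — Component impedances:
  Z1: Z = R = 50 Ω
  Z2: Z = 1/(jωC) = -j/(ω·C) = 0 - j2.089e+05 Ω
  Z3: Z = 1/(jωC) = -j/(ω·C) = 0 - j4897 Ω
Step 3 — With the output port shorted to ground, the output series arm Z2 runs from the junction to ground; the shunt arm Z3 also runs from the junction to ground. They appear in parallel: Z3 || Z2 = 0 - j4785 Ω.
Step 4 — Series with input arm Z1: Z_in = Z1 + (Z3 || Z2) = 50 - j4785 Ω = 4785∠-89.4° Ω.
Step 5 — Power factor: PF = cos(φ) = Re(Z)/|Z| = 50/4785 = 0.01045.
Step 6 — Type: Im(Z) = -4785 ⇒ leading (phase φ = -89.4°).

PF = 0.01045 (leading, φ = -89.4°)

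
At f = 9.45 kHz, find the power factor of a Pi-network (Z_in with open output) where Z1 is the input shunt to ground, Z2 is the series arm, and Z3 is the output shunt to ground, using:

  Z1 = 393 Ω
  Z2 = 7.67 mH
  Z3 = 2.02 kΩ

Step 1 — Angular frequency: ω = 2π·f = 2π·9450 = 5.938e+04 rad/s.
Step 2 — Component impedances:
  Z1: Z = R = 393 Ω
  Z2: Z = jωL = j·5.938e+04·0.00767 = 0 + j455.4 Ω
  Z3: Z = R = 2020 Ω
Step 3 — With open output, the series arm Z2 and the output shunt Z3 appear in series to ground: Z2 + Z3 = 2020 + j455.4 Ω.
Step 4 — Parallel with input shunt Z1: Z_in = Z1 || (Z2 + Z3) = 331.2 + j11.66 Ω = 331.4∠2.0° Ω.
Step 5 — Power factor: PF = cos(φ) = Re(Z)/|Z| = 331.2/331.4 = 0.9994.
Step 6 — Type: Im(Z) = 11.66 ⇒ lagging (phase φ = 2.0°).

PF = 0.9994 (lagging, φ = 2.0°)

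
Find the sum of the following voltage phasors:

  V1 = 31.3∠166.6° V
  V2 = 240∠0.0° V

Step 1 — Convert each phasor to rectangular form:
  V1 = 31.3·(cos(166.6°) + j·sin(166.6°)) = -30.45 + j7.254 V
  V2 = 240·(cos(0.0°) + j·sin(0.0°)) = 240 V
Step 2 — Sum components: V_total = 209.6 + j7.254 V.
Step 3 — Convert to polar: |V_total| = 209.7 V, ∠V_total = 2.0°.

V_total = 209.7∠2.0° V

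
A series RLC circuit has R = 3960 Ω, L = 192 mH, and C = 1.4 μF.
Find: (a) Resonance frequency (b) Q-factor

Step 1 — Resonance condition Im(Z)=0 gives ω₀ = 1/√(LC).
Step 2 — ω₀ = 1/√(0.192·1.4e-06) = 1929 rad/s.
Step 3 — f₀ = ω₀/(2π) = 307 Hz.
Step 4 — Series Q: Q = ω₀L/R = 1929·0.192/3960 = 0.09352.

(a) f₀ = 307 Hz  (b) Q = 0.09352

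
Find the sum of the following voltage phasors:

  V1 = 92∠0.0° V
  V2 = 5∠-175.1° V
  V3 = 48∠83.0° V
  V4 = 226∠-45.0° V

Step 1 — Convert each phasor to rectangular form:
  V1 = 92·(cos(0.0°) + j·sin(0.0°)) = 92 V
  V2 = 5·(cos(-175.1°) + j·sin(-175.1°)) = -4.982 - j0.4271 V
  V3 = 48·(cos(83.0°) + j·sin(83.0°)) = 5.85 + j47.64 V
  V4 = 226·(cos(-45.0°) + j·sin(-45.0°)) = 159.8 - j159.8 V
Step 2 — Sum components: V_total = 252.7 - j112.6 V.
Step 3 — Convert to polar: |V_total| = 276.6 V, ∠V_total = -24.0°.

V_total = 276.6∠-24.0° V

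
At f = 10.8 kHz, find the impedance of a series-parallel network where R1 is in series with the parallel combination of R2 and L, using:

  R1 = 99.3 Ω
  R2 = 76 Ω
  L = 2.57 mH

Step 1 — Angular frequency: ω = 2π·f = 2π·1.08e+04 = 6.786e+04 rad/s.
Step 2 — Component impedances:
  R1: Z = R = 99.3 Ω
  R2: Z = R = 76 Ω
  L: Z = jωL = j·6.786e+04·0.00257 = 0 + j174.4 Ω
Step 3 — Parallel branch: R2 || L = 1/(1/R2 + 1/L) = 63.87 + j27.83 Ω.
Step 4 — Series with R1: Z_total = R1 + (R2 || L) = 163.2 + j27.83 Ω = 165.5∠9.7° Ω.

Z = 163.2 + j27.83 Ω = 165.5∠9.7° Ω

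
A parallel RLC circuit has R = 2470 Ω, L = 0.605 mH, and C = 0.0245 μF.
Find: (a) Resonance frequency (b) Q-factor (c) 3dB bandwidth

Step 1 — Resonance: ω₀ = 1/√(LC) = 1/√(0.000605·2.45e-08) = 2.597e+05 rad/s.
Step 2 — f₀ = ω₀/(2π) = 4.134e+04 Hz.
Step 3 — Parallel Q: Q = R/(ω₀L) = 2470/(2.597e+05·0.000605) = 15.72.
Step 4 — Bandwidth: Δω = ω₀/Q = 1.652e+04 rad/s; BW = Δω/(2π) = 2630 Hz.

(a) f₀ = 4.134e+04 Hz  (b) Q = 15.72  (c) BW = 2630 Hz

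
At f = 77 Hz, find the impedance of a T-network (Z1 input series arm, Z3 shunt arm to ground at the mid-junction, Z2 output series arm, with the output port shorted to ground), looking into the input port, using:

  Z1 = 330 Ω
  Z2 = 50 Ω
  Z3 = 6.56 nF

Step 1 — Angular frequency: ω = 2π·f = 2π·77 = 483.8 rad/s.
Step 2 — Component impedances:
  Z1: Z = R = 330 Ω
  Z2: Z = R = 50 Ω
  Z3: Z = 1/(jωC) = -j/(ω·C) = 0 - j3.151e+05 Ω
Step 3 — With the output port shorted to ground, the output series arm Z2 runs from the junction to ground; the shunt arm Z3 also runs from the junction to ground. They appear in parallel: Z3 || Z2 = 50 - j0.007934 Ω.
Step 4 — Series with input arm Z1: Z_in = Z1 + (Z3 || Z2) = 380 - j0.007934 Ω = 380∠-0.0° Ω.

Z = 380 - j0.007934 Ω = 380∠-0.0° Ω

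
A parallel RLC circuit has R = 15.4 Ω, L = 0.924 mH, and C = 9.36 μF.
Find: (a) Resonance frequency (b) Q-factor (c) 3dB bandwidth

Step 1 — Resonance: ω₀ = 1/√(LC) = 1/√(0.000924·9.36e-06) = 1.075e+04 rad/s.
Step 2 — f₀ = ω₀/(2π) = 1711 Hz.
Step 3 — Parallel Q: Q = R/(ω₀L) = 15.4/(1.075e+04·0.000924) = 1.55.
Step 4 — Bandwidth: Δω = ω₀/Q = 6938 rad/s; BW = Δω/(2π) = 1104 Hz.

(a) f₀ = 1711 Hz  (b) Q = 1.55  (c) BW = 1104 Hz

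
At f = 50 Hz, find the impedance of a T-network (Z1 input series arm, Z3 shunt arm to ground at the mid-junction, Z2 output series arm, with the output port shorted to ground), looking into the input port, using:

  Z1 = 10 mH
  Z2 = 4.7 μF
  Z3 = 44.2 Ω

Step 1 — Angular frequency: ω = 2π·f = 2π·50 = 314.2 rad/s.
Step 2 — Component impedances:
  Z1: Z = jωL = j·314.2·0.01 = 0 + j3.142 Ω
  Z2: Z = 1/(jωC) = -j/(ω·C) = 0 - j677.3 Ω
  Z3: Z = R = 44.2 Ω
Step 3 — With the output port shorted to ground, the output series arm Z2 runs from the junction to ground; the shunt arm Z3 also runs from the junction to ground. They appear in parallel: Z3 || Z2 = 44.01 - j2.872 Ω.
Step 4 — Series with input arm Z1: Z_in = Z1 + (Z3 || Z2) = 44.01 + j0.2692 Ω = 44.01∠0.4° Ω.

Z = 44.01 + j0.2692 Ω = 44.01∠0.4° Ω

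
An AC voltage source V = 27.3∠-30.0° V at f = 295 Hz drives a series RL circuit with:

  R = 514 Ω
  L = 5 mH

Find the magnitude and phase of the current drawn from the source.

Step 1 — Angular frequency: ω = 2π·f = 2π·295 = 1854 rad/s.
Step 2 — Component impedances:
  R: Z = R = 514 Ω
  L: Z = jωL = j·1854·0.005 = 0 + j9.268 Ω
Step 3 — Series combination: Z_total = R + L = 514 + j9.268 Ω = 514.1∠1.0° Ω.
Step 4 — Source phasor: V = 27.3∠-30.0° V = 23.64 - j13.65 V.
Step 5 — Ohm's law: I = V / Z_total = (23.64 - j13.65) / (514 + j9.268) = 0.0455 - j0.02738 A.
Step 6 — Convert to polar: |I| = 0.0531 A, ∠I = -31.0°.

I = 0.0531∠-31.0° A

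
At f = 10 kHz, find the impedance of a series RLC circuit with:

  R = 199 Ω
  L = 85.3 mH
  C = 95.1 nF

Step 1 — Angular frequency: ω = 2π·f = 2π·1e+04 = 6.283e+04 rad/s.
Step 2 — Component impedances:
  R: Z = R = 199 Ω
  L: Z = jωL = j·6.283e+04·0.0853 = 0 + j5360 Ω
  C: Z = 1/(jωC) = -j/(ω·C) = 0 - j167.4 Ω
Step 3 — Series combination: Z_total = R + L + C = 199 + j5192 Ω = 5196∠87.8° Ω.

Z = 199 + j5192 Ω = 5196∠87.8° Ω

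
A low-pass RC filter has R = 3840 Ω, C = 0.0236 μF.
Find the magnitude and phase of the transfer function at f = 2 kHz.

Step 1 — Angular frequency: ω = 2π·2000 = 1.257e+04 rad/s.
Step 2 — Transfer function: H(jω) = 1/(1 + jωRC).
Step 3 — Denominator: 1 + jωRC = 1 + j·1.257e+04·3840·2.36e-08 = 1 + j1.139.
Step 4 — H = 0.4354 - j0.4958.
Step 5 — Magnitude: |H| = 0.6598 (-3.6 dB); phase: φ = -48.7°.

|H| = 0.6598 (-3.6 dB), φ = -48.7°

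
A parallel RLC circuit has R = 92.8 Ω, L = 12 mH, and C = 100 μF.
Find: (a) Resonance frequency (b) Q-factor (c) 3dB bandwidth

Step 1 — Resonance: ω₀ = 1/√(LC) = 1/√(0.012·0.0001) = 912.9 rad/s.
Step 2 — f₀ = ω₀/(2π) = 145.3 Hz.
Step 3 — Parallel Q: Q = R/(ω₀L) = 92.8/(912.9·0.012) = 8.471.
Step 4 — Bandwidth: Δω = ω₀/Q = 107.8 rad/s; BW = Δω/(2π) = 17.15 Hz.

(a) f₀ = 145.3 Hz  (b) Q = 8.471  (c) BW = 17.15 Hz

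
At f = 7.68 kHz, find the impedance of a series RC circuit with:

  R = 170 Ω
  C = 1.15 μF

Step 1 — Angular frequency: ω = 2π·f = 2π·7680 = 4.825e+04 rad/s.
Step 2 — Component impedances:
  R: Z = R = 170 Ω
  C: Z = 1/(jωC) = -j/(ω·C) = 0 - j18.02 Ω
Step 3 — Series combination: Z_total = R + C = 170 - j18.02 Ω = 171∠-6.1° Ω.

Z = 170 - j18.02 Ω = 171∠-6.1° Ω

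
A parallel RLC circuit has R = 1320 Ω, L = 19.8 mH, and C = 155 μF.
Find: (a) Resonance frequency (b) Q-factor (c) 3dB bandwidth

Step 1 — Resonance: ω₀ = 1/√(LC) = 1/√(0.0198·0.000155) = 570.8 rad/s.
Step 2 — f₀ = ω₀/(2π) = 90.85 Hz.
Step 3 — Parallel Q: Q = R/(ω₀L) = 1320/(570.8·0.0198) = 116.8.
Step 4 — Bandwidth: Δω = ω₀/Q = 4.888 rad/s; BW = Δω/(2π) = 0.7779 Hz.

(a) f₀ = 90.85 Hz  (b) Q = 116.8  (c) BW = 0.7779 Hz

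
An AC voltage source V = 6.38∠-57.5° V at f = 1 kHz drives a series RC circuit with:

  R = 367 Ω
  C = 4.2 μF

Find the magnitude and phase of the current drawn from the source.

Step 1 — Angular frequency: ω = 2π·f = 2π·1000 = 6283 rad/s.
Step 2 — Component impedances:
  R: Z = R = 367 Ω
  C: Z = 1/(jωC) = -j/(ω·C) = 0 - j37.89 Ω
Step 3 — Series combination: Z_total = R + C = 367 - j37.89 Ω = 369∠-5.9° Ω.
Step 4 — Source phasor: V = 6.38∠-57.5° V = 3.428 - j5.381 V.
Step 5 — Ohm's law: I = V / Z_total = (3.428 - j5.381) / (367 - j37.89) = 0.01074 - j0.01355 A.
Step 6 — Convert to polar: |I| = 0.01729 A, ∠I = -51.6°.

I = 0.01729∠-51.6° A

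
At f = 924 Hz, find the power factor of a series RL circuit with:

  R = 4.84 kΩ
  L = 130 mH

Step 1 — Angular frequency: ω = 2π·f = 2π·924 = 5806 rad/s.
Step 2 — Component impedances:
  R: Z = R = 4840 Ω
  L: Z = jωL = j·5806·0.13 = 0 + j754.7 Ω
Step 3 — Series combination: Z_total = R + L = 4840 + j754.7 Ω = 4898∠8.9° Ω.
Step 4 — Power factor: PF = cos(φ) = Re(Z)/|Z| = 4840/4898.5 = 0.9881.
Step 5 — Type: Im(Z) = 754.7 ⇒ lagging (phase φ = 8.9°).

PF = 0.9881 (lagging, φ = 8.9°)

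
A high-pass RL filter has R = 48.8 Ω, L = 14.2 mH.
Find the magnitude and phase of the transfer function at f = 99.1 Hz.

Step 1 — Angular frequency: ω = 2π·99.1 = 622.7 rad/s.
Step 2 — Transfer function: H(jω) = jωL/(R + jωL).
Step 3 — Numerator jωL = j·8.842; denominator R + jωL = 48.8 + j8.842.
Step 4 — H = 0.03178 + j0.1754.
Step 5 — Magnitude: |H| = 0.1783 (-15.0 dB); phase: φ = 79.7°.

|H| = 0.1783 (-15.0 dB), φ = 79.7°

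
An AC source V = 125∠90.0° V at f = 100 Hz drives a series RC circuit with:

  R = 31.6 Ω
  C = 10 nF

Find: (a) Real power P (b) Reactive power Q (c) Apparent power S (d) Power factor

Step 1 — Angular frequency: ω = 2π·f = 2π·100 = 628.3 rad/s.
Step 2 — Component impedances:
  R: Z = R = 31.6 Ω
  C: Z = 1/(jωC) = -j/(ω·C) = 0 - j1.592e+05 Ω
Step 3 — Series combination: Z_total = R + C = 31.6 - j1.592e+05 Ω = 1.592e+05∠-90.0° Ω.
Step 4 — Source phasor: V = 125∠90.0° V = 0 + j125 V.
Step 5 — Current: I = V / Z = -0.0007854 + j1.559e-07 A = 0.0007854∠180.0° A.
Step 6 — Complex power: S = V·I* = 1.949e-05 - j0.09817 VA.
Step 7 — Real power: P = Re(S) = 1.949e-05 W.
Step 8 — Reactive power: Q = Im(S) = -0.09817 VAR.
Step 9 — Apparent power: |S| = 0.09817 VA.
Step 10 — Power factor: PF = P/|S| = 0.0001985 (leading).

(a) P = 1.949e-05 W  (b) Q = -0.09817 VAR  (c) S = 0.09817 VA  (d) PF = 0.0001985 (leading)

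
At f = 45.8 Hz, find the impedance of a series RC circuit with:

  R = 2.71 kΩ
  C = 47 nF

Step 1 — Angular frequency: ω = 2π·f = 2π·45.8 = 287.8 rad/s.
Step 2 — Component impedances:
  R: Z = R = 2710 Ω
  C: Z = 1/(jωC) = -j/(ω·C) = 0 - j7.394e+04 Ω
Step 3 — Series combination: Z_total = R + C = 2710 - j7.394e+04 Ω = 7.399e+04∠-87.9° Ω.

Z = 2710 - j7.394e+04 Ω = 7.399e+04∠-87.9° Ω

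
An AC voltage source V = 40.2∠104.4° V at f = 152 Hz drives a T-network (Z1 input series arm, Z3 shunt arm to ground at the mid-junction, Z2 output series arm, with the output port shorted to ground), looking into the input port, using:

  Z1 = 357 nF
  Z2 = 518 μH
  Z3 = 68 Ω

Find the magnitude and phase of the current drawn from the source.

Step 1 — Angular frequency: ω = 2π·f = 2π·152 = 955 rad/s.
Step 2 — Component impedances:
  Z1: Z = 1/(jωC) = -j/(ω·C) = 0 - j2933 Ω
  Z2: Z = jωL = j·955·0.000518 = 0 + j0.4947 Ω
  Z3: Z = R = 68 Ω
Step 3 — With the output port shorted to ground, the output series arm Z2 runs from the junction to ground; the shunt arm Z3 also runs from the junction to ground. They appear in parallel: Z3 || Z2 = 0.003599 + j0.4947 Ω.
Step 4 — Series with input arm Z1: Z_in = Z1 + (Z3 || Z2) = 0.003599 - j2932 Ω = 2932∠-90.0° Ω.
Step 5 — Source phasor: V = 40.2∠104.4° V = -9.997 + j38.94 V.
Step 6 — Ohm's law: I = V / Z_total = (-9.997 + j38.94) / (0.003599 - j2932) = -0.01328 - j0.003409 A.
Step 7 — Convert to polar: |I| = 0.01371 A, ∠I = -165.6°.

I = 0.01371∠-165.6° A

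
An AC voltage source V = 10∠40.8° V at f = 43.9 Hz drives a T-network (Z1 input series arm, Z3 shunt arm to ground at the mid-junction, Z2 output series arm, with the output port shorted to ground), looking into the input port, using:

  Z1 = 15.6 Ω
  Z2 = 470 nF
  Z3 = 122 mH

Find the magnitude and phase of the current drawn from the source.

Step 1 — Angular frequency: ω = 2π·f = 2π·43.9 = 275.8 rad/s.
Step 2 — Component impedances:
  Z1: Z = R = 15.6 Ω
  Z2: Z = 1/(jωC) = -j/(ω·C) = 0 - j7714 Ω
  Z3: Z = jωL = j·275.8·0.122 = 0 + j33.65 Ω
Step 3 — With the output port shorted to ground, the output series arm Z2 runs from the junction to ground; the shunt arm Z3 also runs from the junction to ground. They appear in parallel: Z3 || Z2 = 0 + j33.8 Ω.
Step 4 — Series with input arm Z1: Z_in = Z1 + (Z3 || Z2) = 15.6 + j33.8 Ω = 37.23∠65.2° Ω.
Step 5 — Source phasor: V = 10∠40.8° V = 7.57 + j6.534 V.
Step 6 — Ohm's law: I = V / Z_total = (7.57 + j6.534) / (15.6 + j33.8) = 0.2446 - j0.1111 A.
Step 7 — Convert to polar: |I| = 0.2686 A, ∠I = -24.4°.

I = 0.2686∠-24.4° A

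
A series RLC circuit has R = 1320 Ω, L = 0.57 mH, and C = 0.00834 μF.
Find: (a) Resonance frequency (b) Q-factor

Step 1 — Resonance condition Im(Z)=0 gives ω₀ = 1/√(LC).
Step 2 — ω₀ = 1/√(0.00057·8.34e-09) = 4.586e+05 rad/s.
Step 3 — f₀ = ω₀/(2π) = 7.3e+04 Hz.
Step 4 — Series Q: Q = ω₀L/R = 4.586e+05·0.00057/1320 = 0.1981.

(a) f₀ = 7.3e+04 Hz  (b) Q = 0.1981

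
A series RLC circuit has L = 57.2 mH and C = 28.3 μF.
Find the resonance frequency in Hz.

Step 1 — Resonance condition Im(Z)=0 gives ω₀ = 1/√(LC).
Step 2 — ω₀ = 1/√(0.0572·2.83e-05) = 786 rad/s.
Step 3 — f₀ = ω₀/(2π) = 125.1 Hz.

f₀ = 125.1 Hz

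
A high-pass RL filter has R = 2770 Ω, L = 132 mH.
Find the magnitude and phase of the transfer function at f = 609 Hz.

Step 1 — Angular frequency: ω = 2π·609 = 3826 rad/s.
Step 2 — Transfer function: H(jω) = jωL/(R + jωL).
Step 3 — Numerator jωL = j·505.1; denominator R + jωL = 2770 + j505.1.
Step 4 — H = 0.03218 + j0.1765.
Step 5 — Magnitude: |H| = 0.1794 (-14.9 dB); phase: φ = 79.7°.

|H| = 0.1794 (-14.9 dB), φ = 79.7°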